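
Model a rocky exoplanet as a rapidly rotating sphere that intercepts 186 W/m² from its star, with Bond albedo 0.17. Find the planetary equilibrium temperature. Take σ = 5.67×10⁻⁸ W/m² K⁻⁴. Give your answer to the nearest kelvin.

162 kelvin

Averaging over the sphere, the absorbed flux is S(1−α)/4 = 38.59 W/m².
In equilibrium σT⁴ equals this, so T = 161.5 K.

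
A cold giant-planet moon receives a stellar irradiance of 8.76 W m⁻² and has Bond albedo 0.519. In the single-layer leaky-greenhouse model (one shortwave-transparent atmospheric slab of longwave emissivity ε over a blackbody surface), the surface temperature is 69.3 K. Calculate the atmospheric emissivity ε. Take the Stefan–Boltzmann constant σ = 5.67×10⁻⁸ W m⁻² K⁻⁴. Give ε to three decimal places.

First, T_e = [8.760·(1−0.519)/(4σ)]^(1/4) = 65.65 K.
Inverting T_s⁴ = 2T_e⁴/(2−ε): (T_e/T_s)⁴ = 0.8055, so ε = 2(1 − 0.8055) = 0.3890.

0.389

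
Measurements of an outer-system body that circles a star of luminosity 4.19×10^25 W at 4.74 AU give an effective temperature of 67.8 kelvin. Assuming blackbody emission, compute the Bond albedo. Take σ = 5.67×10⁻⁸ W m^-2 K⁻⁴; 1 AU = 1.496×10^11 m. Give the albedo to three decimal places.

0.277

d = 4.74 × 1.496×10^11 m = 7.091×10^11 m.
S = L/(4πd²) = 6.631 W m^-2.
From σT⁴ = S(1−α)/4 we invert for α: 1−α = 4σT⁴/S.
4σT⁴ = 4·5.67×10⁻⁸·(67.8)⁴ = 4.792 W m^-2.
Hence α = 1 − 4.792/6.631 = 0.2773.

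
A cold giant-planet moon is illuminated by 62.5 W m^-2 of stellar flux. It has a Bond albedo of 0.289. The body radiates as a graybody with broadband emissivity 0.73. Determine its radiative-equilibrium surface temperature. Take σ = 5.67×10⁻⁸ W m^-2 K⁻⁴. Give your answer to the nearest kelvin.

128 K

The planet absorbs (1−α)S over its disc πR² and re-emits over 4πR², so the mean absorbed flux is (1−0.289)·62.50/4 = 11.11 W m^-2.
Equating to εσT⁴ with ε = 0.73: T = (11.11/0.73σ)^(1/4) = 128.0 K.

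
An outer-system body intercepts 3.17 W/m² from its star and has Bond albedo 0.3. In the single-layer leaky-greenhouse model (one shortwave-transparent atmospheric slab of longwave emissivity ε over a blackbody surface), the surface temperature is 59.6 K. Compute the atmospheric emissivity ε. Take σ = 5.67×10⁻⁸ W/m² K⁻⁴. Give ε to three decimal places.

0.449

Effective temperature: T_e = [S(1−α)/(4σ)]^(1/4) = 55.93 K.
T_s⁴ = T_e⁴·2/(2−ε) → ε = 2 − 2(T_e/T_s)⁴ = 2 − 2·(55.93/59.6)⁴ = 0.4492.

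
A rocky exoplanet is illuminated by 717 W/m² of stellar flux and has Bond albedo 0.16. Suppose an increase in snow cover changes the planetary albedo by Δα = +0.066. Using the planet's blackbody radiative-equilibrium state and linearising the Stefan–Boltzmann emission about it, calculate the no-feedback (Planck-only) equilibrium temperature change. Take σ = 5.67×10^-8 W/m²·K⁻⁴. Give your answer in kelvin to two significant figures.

Reference equilibrium: T_e = [S(1−α)/(4σ)]^(1/4) = 227.0 K.
The change in absorbed flux is Δ[S(1−α)/4] = −SΔα/4 = -11.83 W/m².
Linearising σT⁴ gives d(σT⁴)/dT = 4σT_e³ = 2.653 W/m² per K.
Hence the no-feedback warming is ΔF/(4σT_e³) = -4.46 K.

-4.5 K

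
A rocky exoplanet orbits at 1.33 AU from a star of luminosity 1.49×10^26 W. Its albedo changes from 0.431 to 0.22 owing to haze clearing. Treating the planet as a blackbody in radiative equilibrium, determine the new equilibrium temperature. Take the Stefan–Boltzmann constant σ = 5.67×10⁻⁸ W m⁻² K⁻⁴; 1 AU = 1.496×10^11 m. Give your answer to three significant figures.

179 K

d = 1.33 × 1.496×10^11 m = 1.990×10^11 m.
Spreading L over a sphere of radius d: S = 1.49×10^26/(4π·1.99×10^11²) = 299.5 W m⁻².
With the new albedo, S(1−α₂)/4 = 58.40 W m⁻², so T₂ = 179.1 K.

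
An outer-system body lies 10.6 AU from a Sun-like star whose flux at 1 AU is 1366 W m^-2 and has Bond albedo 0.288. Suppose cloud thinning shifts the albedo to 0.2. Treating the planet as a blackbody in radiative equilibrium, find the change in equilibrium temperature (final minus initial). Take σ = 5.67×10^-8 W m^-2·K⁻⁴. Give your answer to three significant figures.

2.32 kelvin

Flux at the orbit: S = 1366/(10.6)² = 12.16 W m^-2.
With α = 0.288, T₁ = 78.60 K.
After:  T₂ = [12.16·0.8/(4σ)]^(1/4) = 80.92 K.
Change: 80.92 − 78.60 = 2.324 K.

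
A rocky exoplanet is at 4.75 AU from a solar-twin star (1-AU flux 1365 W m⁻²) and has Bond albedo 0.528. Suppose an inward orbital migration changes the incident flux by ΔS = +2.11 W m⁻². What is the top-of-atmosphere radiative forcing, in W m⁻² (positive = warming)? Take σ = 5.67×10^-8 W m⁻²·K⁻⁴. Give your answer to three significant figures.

0.249 W m⁻²

By the inverse-square law, S = 1365/4.75² = 60.50 W m⁻².
TOA radiative forcing: ΔF = (1−α)ΔS/4 = 0.472·(+2.11)/4 = 0.2490 W m⁻².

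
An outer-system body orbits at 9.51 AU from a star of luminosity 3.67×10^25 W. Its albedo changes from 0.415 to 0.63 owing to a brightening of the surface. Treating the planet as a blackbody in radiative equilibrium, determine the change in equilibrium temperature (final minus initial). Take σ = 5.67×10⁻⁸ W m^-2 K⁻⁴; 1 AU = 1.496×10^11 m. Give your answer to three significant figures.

d = 9.51 × 1.496×10^11 m = 1.423×10^12 m.
Spreading L over a sphere of radius d: S = 3.67×10^25/(4π·1.42×10^12²) = 1.443 W m^-2.
Before: T₁ = [1.443·0.585/(4σ)]^(1/4) = 43.92 K.
With α = 0.63, T₂ = 39.17 K.
ΔT = T₂ − T₁ = -4.753 K.

-4.75 kelvin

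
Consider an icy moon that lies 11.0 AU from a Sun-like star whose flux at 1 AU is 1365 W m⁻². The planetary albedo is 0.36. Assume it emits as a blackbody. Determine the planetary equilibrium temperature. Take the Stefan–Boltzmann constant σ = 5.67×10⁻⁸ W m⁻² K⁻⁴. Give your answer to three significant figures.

75.1 K

By the inverse-square law, S = 1365/11.0² = 11.28 W m⁻².
Absorbed flux (global mean): S(1−α)/4 = 11.28·0.64/4 = 1.805 W m⁻².
Set σT⁴ = 1.805 → T = (1.805/σ)^(1/4) = 75.11 K.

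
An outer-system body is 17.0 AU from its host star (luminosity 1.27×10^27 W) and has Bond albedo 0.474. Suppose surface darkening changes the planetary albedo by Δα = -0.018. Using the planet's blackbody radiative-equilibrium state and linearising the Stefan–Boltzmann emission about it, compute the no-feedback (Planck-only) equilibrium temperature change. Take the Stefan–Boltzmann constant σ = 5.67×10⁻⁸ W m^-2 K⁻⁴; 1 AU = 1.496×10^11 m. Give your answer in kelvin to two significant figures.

0.66 K

Orbital distance: d = 17.0 AU = 2.543×10^12 m.
Flux at the orbit: S = L/(4πd²) = 1.27×10^27/(4π·(2.54×10^12)²) = 15.63 W m^-2.
Reference equilibrium: T_e = [S(1−α)/(4σ)]^(1/4) = 77.59 K.
ΔF = −(S/4)Δα = −(15.63/4)×(-0.018) = 0.07031 W m^-2.
Planck response: λ_P = 4σT_e³ = 4·5.67×10⁻⁸·(77.59)³ = 0.1059 W m^-2/K.
Hence the no-feedback warming is ΔF/(4σT_e³) = 0.664 K.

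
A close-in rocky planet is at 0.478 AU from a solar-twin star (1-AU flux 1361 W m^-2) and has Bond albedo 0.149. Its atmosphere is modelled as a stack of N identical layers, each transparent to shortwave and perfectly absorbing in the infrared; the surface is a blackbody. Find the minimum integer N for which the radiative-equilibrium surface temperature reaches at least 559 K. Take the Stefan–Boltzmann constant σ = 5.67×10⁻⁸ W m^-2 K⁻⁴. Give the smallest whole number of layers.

Flux at the orbit: S = 1361/(0.478)² = 5957 W m^-2.
Top-of-atmosphere balance: σT_e⁴ = S(1−α)/4 = 1267 W m^-2 → T_e = 386.7 K.
Since T_s⁴ = (N+1)T_e⁴, we need N ≥ (T_s/T_e)⁴ − 1 = 3.369.
The minimum whole number is N = 4.

4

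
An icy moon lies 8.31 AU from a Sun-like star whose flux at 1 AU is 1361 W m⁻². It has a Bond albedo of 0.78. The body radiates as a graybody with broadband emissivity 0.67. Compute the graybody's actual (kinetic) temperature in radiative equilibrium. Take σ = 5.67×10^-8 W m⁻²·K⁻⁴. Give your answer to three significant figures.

73.1 K

By the inverse-square law, S = 1361/8.31² = 19.71 W m⁻².
Averaging over the sphere, the absorbed flux is S(1−α)/4 = 1.084 W m⁻².
Equating to εσT⁴ with ε = 0.67: T = (1.084/0.67σ)^(1/4) = 73.09 K.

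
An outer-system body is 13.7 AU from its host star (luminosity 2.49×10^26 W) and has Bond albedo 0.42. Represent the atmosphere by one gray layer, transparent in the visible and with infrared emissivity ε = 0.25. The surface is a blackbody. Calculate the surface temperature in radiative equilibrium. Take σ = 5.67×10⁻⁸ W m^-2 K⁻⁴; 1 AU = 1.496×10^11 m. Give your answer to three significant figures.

60.9 K

d = 13.7 × 1.496×10^11 m = 2.050×10^12 m.
Spreading L over a sphere of radius d: S = 2.49×10^26/(4π·2.05×10^12²) = 4.717 W m^-2.
Effective emission temperature (TOA balance): σT_e⁴ = S(1−α)/4 = 0.6840 W m^-2 → T_e = 58.93 K.
The surface balance (absorbed SW + ε·downward IR = σT_s⁴) with T_a⁴ = T_s⁴/2 reduces to T_s = T_e·[2/(2−ε)]^¼ = 60.93 K.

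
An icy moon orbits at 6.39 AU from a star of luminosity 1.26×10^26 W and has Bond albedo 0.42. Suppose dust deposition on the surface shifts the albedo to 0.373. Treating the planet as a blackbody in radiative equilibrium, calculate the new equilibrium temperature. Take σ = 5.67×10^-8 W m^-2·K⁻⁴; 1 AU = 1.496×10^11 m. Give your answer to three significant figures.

d = 6.39 × 1.496×10^11 m = 9.559×10^11 m.
Spreading L over a sphere of radius d: S = 1.26×10^26/(4π·9.56×10^11²) = 10.97 W m^-2.
New equilibrium: T₂ = [(1−0.373)·10.97/(4σ)]^(1/4) = 74.21 K.

74.2 K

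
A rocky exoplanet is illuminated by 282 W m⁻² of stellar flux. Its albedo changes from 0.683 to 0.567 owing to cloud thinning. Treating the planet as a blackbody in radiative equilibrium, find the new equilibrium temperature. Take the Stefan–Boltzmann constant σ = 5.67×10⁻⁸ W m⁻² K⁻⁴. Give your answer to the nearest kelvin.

T₂ = [S(1−α₂)/(4σ)]^(1/4) = [282.0·0.433/(4σ)]^(1/4) = 152.3 K.

152 K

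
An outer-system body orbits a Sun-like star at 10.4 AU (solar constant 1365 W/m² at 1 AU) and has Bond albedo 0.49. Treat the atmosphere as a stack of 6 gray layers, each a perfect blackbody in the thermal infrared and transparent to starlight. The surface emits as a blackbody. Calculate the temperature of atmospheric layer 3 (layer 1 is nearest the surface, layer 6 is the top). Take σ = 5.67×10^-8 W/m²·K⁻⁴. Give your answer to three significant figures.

Flux at the orbit: S = 1365/(10.4)² = 12.62 W/m².
OLR = S(1−α)/4 = 1.609 W/m²; the top layer radiates at T_e = 72.99 K.
In the N-layer model, layer k (counted from the surface) has T_k = (N+1−k)^(1/4)·T_e.
With k = 3: T_3 = (6+1−3)^¼·72.99 K = 103.2 K.

103 kelvin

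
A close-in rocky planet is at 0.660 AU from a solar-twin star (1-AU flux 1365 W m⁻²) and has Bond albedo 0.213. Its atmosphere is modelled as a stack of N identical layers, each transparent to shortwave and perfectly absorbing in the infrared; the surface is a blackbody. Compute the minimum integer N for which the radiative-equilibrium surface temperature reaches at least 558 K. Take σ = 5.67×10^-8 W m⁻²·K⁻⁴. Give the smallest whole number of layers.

8

Flux at the orbit: S = 1365/(0.660)² = 3134 W m⁻².
The effective emission temperature is T_e = [S(1−α)/(4σ)]^¼ = 322.9 K.
Need (N+1)T_e⁴ ≥ T_s⁴, i.e. N+1 ≥ (558/322.9)⁴ = 8.916.
So N ≥ 7.916; the smallest integer is N = 8.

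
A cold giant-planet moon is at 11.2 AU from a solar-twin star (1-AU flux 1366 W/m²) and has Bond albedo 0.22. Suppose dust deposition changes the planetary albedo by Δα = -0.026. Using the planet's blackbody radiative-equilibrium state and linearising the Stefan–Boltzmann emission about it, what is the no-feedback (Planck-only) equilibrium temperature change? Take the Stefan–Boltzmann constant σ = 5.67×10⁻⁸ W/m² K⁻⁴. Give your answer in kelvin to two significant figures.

Flux at the orbit: S = 1366/(11.2)² = 10.89 W/m².
Reference equilibrium: T_e = [S(1−α)/(4σ)]^(1/4) = 78.23 K.
TOA radiative forcing: ΔF = −S·Δα/4 = −10.89·(-0.026)/4 = 0.07078 W/m².
The Planck feedback parameter is 4σT_e³ = 0.1086 W/m²/K.
So ΔT₀ = 0.07078/0.1086 = 0.652 K.

0.65 K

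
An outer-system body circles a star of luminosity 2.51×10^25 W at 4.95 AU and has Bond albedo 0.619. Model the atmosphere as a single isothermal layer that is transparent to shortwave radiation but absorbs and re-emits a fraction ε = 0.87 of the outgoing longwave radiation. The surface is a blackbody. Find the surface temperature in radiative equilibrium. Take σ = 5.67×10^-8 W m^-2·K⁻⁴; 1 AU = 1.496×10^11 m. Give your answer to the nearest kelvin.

57 K

Orbital distance: d = 4.95 AU = 7.405×10^11 m.
S = L/(4πd²) = 3.642 W m^-2.
The planet radiates to space at T_e = [S(1−α)/(4σ)]^(1/4) = 49.74 K.
Surface balance with a leaky layer gives σT_s⁴ = σT_e⁴·2/(2−ε), so T_s = T_e·[2/(2−0.87)]^(1/4) = 57.37 K.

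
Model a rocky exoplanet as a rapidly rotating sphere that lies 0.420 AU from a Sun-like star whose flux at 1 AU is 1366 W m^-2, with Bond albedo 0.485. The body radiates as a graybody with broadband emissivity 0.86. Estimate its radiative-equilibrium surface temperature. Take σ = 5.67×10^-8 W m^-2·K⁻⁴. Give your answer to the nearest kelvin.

Irradiance scales as 1/d², so S = 1366 W m^-2 × (1/0.420)² = 7744 W m^-2.
The planet absorbs (1−α)S over its disc πR² and re-emits over 4πR², so the mean absorbed flux is (1−0.485)·7744/4 = 997.0 W m^-2.
Radiative balance εσT⁴ = 997.0 gives T = [997.0/(0.86·σ)]^(1/4) = 378.1 K.

378 kelvin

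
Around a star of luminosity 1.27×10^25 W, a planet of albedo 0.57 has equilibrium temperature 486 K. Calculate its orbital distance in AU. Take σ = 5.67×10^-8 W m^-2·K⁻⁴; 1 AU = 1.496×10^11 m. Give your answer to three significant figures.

0.0392 AU

The flux needed for this T is 4σT⁴/(1−0.57) = 29430 W m^-2.
Then d = [L/(4πS)]^(1/2) = 5.861×10^9 m, i.e. 0.03917 AU.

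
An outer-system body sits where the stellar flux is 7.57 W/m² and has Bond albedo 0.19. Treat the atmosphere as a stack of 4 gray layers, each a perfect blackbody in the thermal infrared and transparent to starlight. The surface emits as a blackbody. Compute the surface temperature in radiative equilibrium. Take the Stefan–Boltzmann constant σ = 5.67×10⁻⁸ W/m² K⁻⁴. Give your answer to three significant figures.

The effective emission temperature is T_e = [S(1−α)/(4σ)]^¼ = 72.11 K.
For an N-layer opaque stack, T_s⁴ = (N+1)T_e⁴, hence T_s = (5)^(1/4)×72.11 K = 107.8 K.

108 K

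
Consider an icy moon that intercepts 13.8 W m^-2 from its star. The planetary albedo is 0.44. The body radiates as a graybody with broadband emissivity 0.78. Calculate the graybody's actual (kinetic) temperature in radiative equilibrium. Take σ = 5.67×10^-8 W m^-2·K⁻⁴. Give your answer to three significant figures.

Absorbed flux (global mean): S(1−α)/4 = 13.80·0.56/4 = 1.932 W m^-2.
Radiative balance εσT⁴ = 1.932 gives T = [1.932/(0.78·σ)]^(1/4) = 81.30 K.

81.3 K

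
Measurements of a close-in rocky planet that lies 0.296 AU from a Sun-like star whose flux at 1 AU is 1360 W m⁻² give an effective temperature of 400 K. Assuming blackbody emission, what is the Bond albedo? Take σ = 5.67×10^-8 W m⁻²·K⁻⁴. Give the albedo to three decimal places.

Irradiance scales as 1/d², so S = 1360 W m⁻² × (1/0.296)² = 15520 W m⁻².
From σT⁴ = S(1−α)/4 we invert for α: 1−α = 4σT⁴/S.
σT⁴ = 1452 W m⁻², so 4σT⁴ = 5806 W m⁻².
1−α = 5806/15520 = 0.3740, so α = 0.6260.

0.626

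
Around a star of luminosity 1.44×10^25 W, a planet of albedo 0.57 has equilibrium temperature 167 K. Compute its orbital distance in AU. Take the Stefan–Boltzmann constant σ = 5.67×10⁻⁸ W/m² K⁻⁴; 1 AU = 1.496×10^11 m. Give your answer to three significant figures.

Required flux: S = 4σT⁴/(1−α) = 410.2 W/m².
Then d = [L/(4πS)]^(1/2) = 5.285×10^10 m, i.e. 0.3533 AU.

0.353 AU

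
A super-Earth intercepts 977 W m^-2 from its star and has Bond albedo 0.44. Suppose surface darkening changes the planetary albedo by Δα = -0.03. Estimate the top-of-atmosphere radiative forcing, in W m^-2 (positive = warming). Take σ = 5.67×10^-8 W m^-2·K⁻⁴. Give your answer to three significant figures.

7.33 W m^-2

TOA radiative forcing: ΔF = −S·Δα/4 = −977.0·(-0.03)/4 = 7.327 W m^-2.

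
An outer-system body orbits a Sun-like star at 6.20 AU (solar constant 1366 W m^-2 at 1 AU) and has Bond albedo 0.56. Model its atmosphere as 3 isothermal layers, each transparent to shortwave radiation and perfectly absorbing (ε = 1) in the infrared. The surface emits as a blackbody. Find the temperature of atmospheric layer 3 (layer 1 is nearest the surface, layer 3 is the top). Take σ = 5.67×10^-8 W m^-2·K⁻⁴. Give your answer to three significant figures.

Irradiance scales as 1/d², so S = 1366 W m^-2 × (1/6.20)² = 35.54 W m^-2.
The effective emission temperature is T_e = [S(1−α)/(4σ)]^¼ = 91.12 K.
The net upward flux σT_e⁴ is constant between every pair of levels, so T_k⁴ = (N+1−k)T_e⁴.
With k = 3: T_3 = (3+1−3)^¼·91.12 K = 91.12 K.

91.1 K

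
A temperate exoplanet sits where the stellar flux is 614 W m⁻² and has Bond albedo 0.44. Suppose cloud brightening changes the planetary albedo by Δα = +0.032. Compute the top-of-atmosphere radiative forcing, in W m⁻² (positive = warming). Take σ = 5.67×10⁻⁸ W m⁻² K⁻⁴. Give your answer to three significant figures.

ΔF = −(S/4)Δα = −(614.0/4)×(+0.032) = -4.912 W m⁻².

-4.91 W m⁻²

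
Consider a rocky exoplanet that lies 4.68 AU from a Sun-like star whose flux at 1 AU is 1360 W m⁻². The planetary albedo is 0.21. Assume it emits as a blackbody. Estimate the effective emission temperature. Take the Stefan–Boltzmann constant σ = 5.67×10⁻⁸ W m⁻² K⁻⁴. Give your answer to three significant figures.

121 kelvin

By the inverse-square law, S = 1360/4.68² = 62.09 W m⁻².
Absorbed flux (global mean): S(1−α)/4 = 62.09·0.79/4 = 12.26 W m⁻².
Balancing against σT⁴: T = (12.26/5.67×10⁻⁸)^(1/4) = 121.3 K.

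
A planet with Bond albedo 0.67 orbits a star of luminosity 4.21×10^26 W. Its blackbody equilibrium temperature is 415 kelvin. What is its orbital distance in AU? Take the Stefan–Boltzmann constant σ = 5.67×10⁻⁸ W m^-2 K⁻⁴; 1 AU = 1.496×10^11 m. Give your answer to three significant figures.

Energy balance gives S = 4σT⁴/(1−α) = 20390 W m^-2.
S = L/(4πd²) → d = √(L/4πS) = √(4.21×10^26/(4π·20390)) = 4.054×10^10 m = 0.2710 AU.

0.271 AU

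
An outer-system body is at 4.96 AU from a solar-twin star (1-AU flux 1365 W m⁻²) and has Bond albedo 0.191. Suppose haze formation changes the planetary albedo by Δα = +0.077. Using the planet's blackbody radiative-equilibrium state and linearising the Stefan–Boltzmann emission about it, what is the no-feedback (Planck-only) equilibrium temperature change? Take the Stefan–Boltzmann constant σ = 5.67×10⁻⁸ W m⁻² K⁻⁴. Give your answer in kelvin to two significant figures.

By the inverse-square law, S = 1365/4.96² = 55.48 W m⁻².
Reference equilibrium: T_e = [S(1−α)/(4σ)]^(1/4) = 118.6 K.
ΔF = −(S/4)Δα = −(55.48/4)×(+0.077) = -1.068 W m⁻².
Linearising σT⁴ gives d(σT⁴)/dT = 4σT_e³ = 0.3784 W m⁻² per K.
So ΔT₀ = -1.068/0.3784 = -2.82 K.

-2.8 K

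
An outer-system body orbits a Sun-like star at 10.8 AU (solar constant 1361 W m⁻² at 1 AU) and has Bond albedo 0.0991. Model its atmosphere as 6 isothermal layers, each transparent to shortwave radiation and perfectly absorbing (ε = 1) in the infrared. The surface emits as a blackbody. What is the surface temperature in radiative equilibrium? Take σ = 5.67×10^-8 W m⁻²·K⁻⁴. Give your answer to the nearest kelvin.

134 K

By the inverse-square law, S = 1361/10.8² = 11.67 W m⁻².
Top-of-atmosphere balance: σT_e⁴ = S(1−α)/4 = 2.628 W m⁻² → T_e = 82.51 K.
With N = 6 opaque layers, T_s = (N+1)^(1/4)·T_e = 7^(1/4)·82.51 = 134.2 K.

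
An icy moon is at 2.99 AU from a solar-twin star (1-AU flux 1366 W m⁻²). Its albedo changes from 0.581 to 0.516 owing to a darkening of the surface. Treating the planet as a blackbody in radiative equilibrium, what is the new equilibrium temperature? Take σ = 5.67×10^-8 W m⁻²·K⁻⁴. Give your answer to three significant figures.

134 kelvin

By the inverse-square law, S = 1366/2.99² = 152.8 W m⁻².
T₂ = [S(1−α₂)/(4σ)]^(1/4) = [152.8·0.484/(4σ)]^(1/4) = 134.4 K.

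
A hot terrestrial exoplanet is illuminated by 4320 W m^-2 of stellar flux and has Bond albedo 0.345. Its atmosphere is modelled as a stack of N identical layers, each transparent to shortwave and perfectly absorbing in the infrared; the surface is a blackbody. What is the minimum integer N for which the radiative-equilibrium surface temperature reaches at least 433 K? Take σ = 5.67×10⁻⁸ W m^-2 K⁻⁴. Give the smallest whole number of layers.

OLR = S(1−α)/4 = 707.4 W m^-2; the top layer radiates at T_e = 334.2 K.
Since T_s⁴ = (N+1)T_e⁴, we need N ≥ (T_s/T_e)⁴ − 1 = 1.818.
The minimum whole number is N = 2.

2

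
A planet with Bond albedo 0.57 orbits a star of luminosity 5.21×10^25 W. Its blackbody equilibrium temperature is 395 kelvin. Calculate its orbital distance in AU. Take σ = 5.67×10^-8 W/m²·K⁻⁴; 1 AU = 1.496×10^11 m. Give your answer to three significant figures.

0.120 AU

Energy balance gives S = 4σT⁴/(1−α) = 12840 W/m².
S = L/(4πd²) → d = √(L/4πS) = √(5.21×10^25/(4π·12840)) = 1.797×10^10 m = 0.1201 AU.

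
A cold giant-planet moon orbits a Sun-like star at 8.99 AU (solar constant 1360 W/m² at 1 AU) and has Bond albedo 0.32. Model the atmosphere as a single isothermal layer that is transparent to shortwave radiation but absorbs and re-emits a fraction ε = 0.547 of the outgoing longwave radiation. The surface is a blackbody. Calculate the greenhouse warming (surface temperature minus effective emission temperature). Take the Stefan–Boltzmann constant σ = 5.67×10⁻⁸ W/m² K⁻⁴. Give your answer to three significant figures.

Irradiance scales as 1/d², so S = 1360 W/m² × (1/8.99)² = 16.83 W/m².
Effective emission temperature (TOA balance): σT_e⁴ = S(1−α)/4 = 2.861 W/m² → T_e = 84.28 K.
The surface balance (absorbed SW + ε·downward IR = σT_s⁴) with T_a⁴ = T_s⁴/2 reduces to T_s = T_e·[2/(2−ε)]^¼ = 91.29 K.
T_s − T_e = 91.29 − 84.28 = 7.008 K.

7.01 kelvin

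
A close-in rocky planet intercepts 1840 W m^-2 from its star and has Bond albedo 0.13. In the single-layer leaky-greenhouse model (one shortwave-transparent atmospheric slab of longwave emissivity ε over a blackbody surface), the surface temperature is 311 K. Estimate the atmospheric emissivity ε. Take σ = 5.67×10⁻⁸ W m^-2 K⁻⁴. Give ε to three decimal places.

First, T_e = [1840·(1−0.13)/(4σ)]^(1/4) = 289.9 K.
Inverting T_s⁴ = 2T_e⁴/(2−ε): (T_e/T_s)⁴ = 0.7545, so ε = 2(1 − 0.7545) = 0.4910.

0.491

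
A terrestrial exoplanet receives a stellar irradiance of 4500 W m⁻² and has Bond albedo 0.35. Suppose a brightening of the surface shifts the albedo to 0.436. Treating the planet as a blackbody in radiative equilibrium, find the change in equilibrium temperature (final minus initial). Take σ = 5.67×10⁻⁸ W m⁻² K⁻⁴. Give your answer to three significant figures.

With α = 0.35, T₁ = 337.0 K.
With α = 0.436, T₂ = 325.2 K.
Change: 325.2 − 337.0 = -11.75 K.

-11.7 K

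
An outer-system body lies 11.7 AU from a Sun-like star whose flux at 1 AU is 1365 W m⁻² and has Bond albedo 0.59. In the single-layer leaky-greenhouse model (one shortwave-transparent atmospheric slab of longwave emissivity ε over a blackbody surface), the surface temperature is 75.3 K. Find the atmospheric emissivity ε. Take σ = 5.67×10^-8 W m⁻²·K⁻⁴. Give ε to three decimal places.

0.879

Flux at the orbit: S = 1365/(11.7)² = 9.972 W m⁻².
First, T_e = [9.972·(1−0.59)/(4σ)]^(1/4) = 65.16 K.
Inverting T_s⁴ = 2T_e⁴/(2−ε): (T_e/T_s)⁴ = 0.5607, so ε = 2(1 − 0.5607) = 0.8786.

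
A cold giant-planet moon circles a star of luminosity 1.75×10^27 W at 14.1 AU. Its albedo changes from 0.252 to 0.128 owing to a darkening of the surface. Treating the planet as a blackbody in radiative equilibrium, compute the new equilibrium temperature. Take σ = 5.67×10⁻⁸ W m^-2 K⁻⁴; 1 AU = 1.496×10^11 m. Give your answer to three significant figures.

105 kelvin

Orbital distance: d = 14.1 AU = 2.109×10^12 m.
S = L/(4πd²) = 31.30 W m^-2.
T₂ = [S(1−α₂)/(4σ)]^(1/4) = [31.30·0.872/(4σ)]^(1/4) = 104.7 K.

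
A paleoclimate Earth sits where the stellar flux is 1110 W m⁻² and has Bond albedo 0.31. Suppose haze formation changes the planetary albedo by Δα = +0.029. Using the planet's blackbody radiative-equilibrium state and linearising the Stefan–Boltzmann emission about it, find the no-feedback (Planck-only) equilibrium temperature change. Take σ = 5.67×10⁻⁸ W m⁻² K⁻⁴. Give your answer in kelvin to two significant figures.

The baseline emission temperature is T_e = 241.1 K.
TOA radiative forcing: ΔF = −S·Δα/4 = −1110·(+0.029)/4 = -8.048 W m⁻².
Planck response: λ_P = 4σT_e³ = 4·5.67×10⁻⁸·(241.1)³ = 3.177 W m⁻²/K.
Hence the no-feedback warming is ΔF/(4σT_e³) = -2.53 K.

-2.5 K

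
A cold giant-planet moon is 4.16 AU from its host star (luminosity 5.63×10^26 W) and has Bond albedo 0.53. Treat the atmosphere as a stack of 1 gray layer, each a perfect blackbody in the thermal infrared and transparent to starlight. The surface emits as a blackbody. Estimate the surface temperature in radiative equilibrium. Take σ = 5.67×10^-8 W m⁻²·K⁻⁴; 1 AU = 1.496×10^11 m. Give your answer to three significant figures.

148 K

d = 4.16 × 1.496×10^11 m = 6.223×10^11 m.
Flux at the orbit: S = L/(4πd²) = 5.63×10^26/(4π·(6.22×10^11)²) = 115.7 W m⁻².
The effective emission temperature is T_e = [S(1−α)/(4σ)]^¼ = 124.4 K.
For an N-layer opaque stack, T_s⁴ = (N+1)T_e⁴, hence T_s = (2)^(1/4)×124.4 K = 148.0 K.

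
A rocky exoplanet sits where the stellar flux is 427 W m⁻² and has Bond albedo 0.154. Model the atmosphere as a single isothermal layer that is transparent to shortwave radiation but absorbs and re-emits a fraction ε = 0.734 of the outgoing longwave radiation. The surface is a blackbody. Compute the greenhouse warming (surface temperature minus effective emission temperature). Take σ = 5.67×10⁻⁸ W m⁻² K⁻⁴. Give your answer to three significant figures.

24.2 K

At the top of the atmosphere, σT_e⁴ = S(1−α)/4 = 90.31 W m⁻², giving T_e = 199.8 K.
For a single slab of emissivity ε, T_s⁴ = 2T_e⁴/(2−ε); thus T_s = 199.8·(1.58)^(1/4) = 224.0 K.
T_s − T_e = 224.0 − 199.8 = 24.20 K.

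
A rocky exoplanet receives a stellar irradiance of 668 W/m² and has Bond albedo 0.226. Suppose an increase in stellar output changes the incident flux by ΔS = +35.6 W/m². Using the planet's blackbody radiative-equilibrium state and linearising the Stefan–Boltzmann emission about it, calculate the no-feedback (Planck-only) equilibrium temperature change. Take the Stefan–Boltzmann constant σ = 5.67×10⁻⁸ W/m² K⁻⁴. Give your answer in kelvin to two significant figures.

2.9 kelvin

The baseline emission temperature is T_e = 218.5 K.
ΔF = Δ[S(1−α)]/4 = (1−0.226)·+35.6/4 = 6.889 W/m².
Planck response: λ_P = 4σT_e³ = 4·5.67×10⁻⁸·(218.5)³ = 2.366 W/m²/K.
ΔT₀ = ΔF/λ_P = 6.889/2.366 = 2.91 K.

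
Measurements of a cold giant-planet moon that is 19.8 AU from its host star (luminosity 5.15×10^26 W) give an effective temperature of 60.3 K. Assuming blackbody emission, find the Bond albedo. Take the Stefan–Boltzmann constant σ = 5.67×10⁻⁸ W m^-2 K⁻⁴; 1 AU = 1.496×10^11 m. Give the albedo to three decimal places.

Orbital distance: d = 19.8 AU = 2.962×10^12 m.
Spreading L over a sphere of radius d: S = 5.15×10^26/(4π·2.96×10^12²) = 4.671 W m^-2.
From σT⁴ = S(1−α)/4 we invert for α: 1−α = 4σT⁴/S.
σT⁴ = 0.7496 W m^-2, so 4σT⁴ = 2.999 W m^-2.
Hence α = 1 − 2.999/4.671 = 0.3580.

0.358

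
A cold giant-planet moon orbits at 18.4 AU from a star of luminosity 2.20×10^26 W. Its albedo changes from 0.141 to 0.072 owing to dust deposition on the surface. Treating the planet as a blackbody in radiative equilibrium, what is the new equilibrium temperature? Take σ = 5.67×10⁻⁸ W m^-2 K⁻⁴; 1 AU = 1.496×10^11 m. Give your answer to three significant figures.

55.5 K

Orbital distance: d = 18.4 AU = 2.753×10^12 m.
Flux at the orbit: S = L/(4πd²) = 2.20×10^26/(4π·(2.75×10^12)²) = 2.311 W m^-2.
With the new albedo, S(1−α₂)/4 = 0.5360 W m^-2, so T₂ = 55.45 K.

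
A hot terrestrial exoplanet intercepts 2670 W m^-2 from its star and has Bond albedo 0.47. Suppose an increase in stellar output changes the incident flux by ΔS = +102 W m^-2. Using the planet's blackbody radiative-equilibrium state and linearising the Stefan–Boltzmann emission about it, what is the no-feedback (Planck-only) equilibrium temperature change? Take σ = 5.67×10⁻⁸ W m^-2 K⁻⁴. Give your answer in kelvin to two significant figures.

Reference equilibrium: T_e = [S(1−α)/(4σ)]^(1/4) = 281.1 K.
ΔF = Δ[S(1−α)]/4 = (1−0.47)·+102/4 = 13.52 W m^-2.
Linearising σT⁴ gives d(σT⁴)/dT = 4σT_e³ = 5.035 W m^-2 per K.
Hence the no-feedback warming is ΔF/(4σT_e³) = 2.68 K.

2.7 kelvin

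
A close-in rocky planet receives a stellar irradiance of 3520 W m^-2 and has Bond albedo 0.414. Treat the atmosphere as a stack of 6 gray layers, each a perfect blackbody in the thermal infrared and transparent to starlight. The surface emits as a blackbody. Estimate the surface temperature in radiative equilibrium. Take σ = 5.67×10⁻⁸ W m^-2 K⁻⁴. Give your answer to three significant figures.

502 K

The effective emission temperature is T_e = [S(1−α)/(4σ)]^¼ = 308.8 K.
Layer-by-layer balance gives σT_s⁴ = (N+1)σT_e⁴, so T_s = 7^¼·308.8 = 502.3 K.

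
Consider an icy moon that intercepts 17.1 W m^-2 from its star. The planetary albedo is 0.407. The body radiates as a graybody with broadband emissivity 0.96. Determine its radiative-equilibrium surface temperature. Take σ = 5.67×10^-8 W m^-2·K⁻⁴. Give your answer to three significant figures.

82.6 K

Averaging over the sphere, the absorbed flux is S(1−α)/4 = 2.535 W m^-2.
Equating to εσT⁴ with ε = 0.96: T = (2.535/0.96σ)^(1/4) = 82.61 K.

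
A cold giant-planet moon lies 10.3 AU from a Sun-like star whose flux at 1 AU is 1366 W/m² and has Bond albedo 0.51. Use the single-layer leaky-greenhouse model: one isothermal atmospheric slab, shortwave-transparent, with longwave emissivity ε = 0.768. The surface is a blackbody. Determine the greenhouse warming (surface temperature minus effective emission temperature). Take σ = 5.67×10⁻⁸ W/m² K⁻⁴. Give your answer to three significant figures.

9.35 K

Flux at the orbit: S = 1366/(10.3)² = 12.88 W/m².
The planet radiates to space at T_e = [S(1−α)/(4σ)]^(1/4) = 72.62 K.
For a single slab of emissivity ε, T_s⁴ = 2T_e⁴/(2−ε); thus T_s = 72.62·(1.623)^(1/4) = 81.98 K.
Greenhouse warming: T_s − T_e = 9.352 K.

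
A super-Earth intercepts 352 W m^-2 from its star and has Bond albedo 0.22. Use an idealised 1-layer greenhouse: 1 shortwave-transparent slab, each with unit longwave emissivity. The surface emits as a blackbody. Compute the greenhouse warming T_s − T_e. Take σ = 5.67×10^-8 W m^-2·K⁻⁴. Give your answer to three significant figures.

35.3 K

Top-of-atmosphere balance: σT_e⁴ = S(1−α)/4 = 68.64 W m^-2 → T_e = 186.5 K.
T_s = (N+1)^(1/4)·T_e = 221.8 K.
Warming: T_s − T_e = 35.29 K.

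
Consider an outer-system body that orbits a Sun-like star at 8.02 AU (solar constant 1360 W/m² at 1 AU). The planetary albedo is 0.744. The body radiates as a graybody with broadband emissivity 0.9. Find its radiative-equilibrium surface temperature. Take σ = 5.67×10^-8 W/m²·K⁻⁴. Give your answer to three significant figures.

Flux at the orbit: S = 1360/(8.02)² = 21.14 W/m².
Averaging over the sphere, the absorbed flux is S(1−α)/4 = 1.353 W/m².
Radiative balance εσT⁴ = 1.353 gives T = [1.353/(0.9·σ)]^(1/4) = 71.76 K.

71.8 K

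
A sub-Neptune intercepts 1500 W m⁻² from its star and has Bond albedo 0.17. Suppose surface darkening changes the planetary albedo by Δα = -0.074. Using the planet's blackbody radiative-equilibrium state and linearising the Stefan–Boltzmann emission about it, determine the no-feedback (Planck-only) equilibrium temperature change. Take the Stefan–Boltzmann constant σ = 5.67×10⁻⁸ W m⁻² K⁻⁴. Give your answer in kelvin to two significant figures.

6.1 kelvin

The baseline emission temperature is T_e = 272.2 K.
The change in absorbed flux is Δ[S(1−α)/4] = −SΔα/4 = 27.75 W m⁻².
Planck response: λ_P = 4σT_e³ = 4·5.67×10⁻⁸·(272.2)³ = 4.574 W m⁻²/K.
So ΔT₀ = 27.75/4.574 = 6.07 K.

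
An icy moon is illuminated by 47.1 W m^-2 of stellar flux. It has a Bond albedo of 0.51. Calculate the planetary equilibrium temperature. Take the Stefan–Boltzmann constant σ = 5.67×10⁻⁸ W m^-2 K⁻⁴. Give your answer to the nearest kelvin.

100 K

Absorbed flux (global mean): S(1−α)/4 = 47.10·0.49/4 = 5.770 W m^-2.
In equilibrium σT⁴ equals this, so T = 100.4 K.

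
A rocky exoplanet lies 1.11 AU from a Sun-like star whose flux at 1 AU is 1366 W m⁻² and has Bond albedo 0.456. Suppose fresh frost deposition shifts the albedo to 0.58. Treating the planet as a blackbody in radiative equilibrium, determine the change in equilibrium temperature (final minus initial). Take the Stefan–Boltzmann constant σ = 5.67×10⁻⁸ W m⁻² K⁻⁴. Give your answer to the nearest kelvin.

By the inverse-square law, S = 1366/1.11² = 1109 W m⁻².
With α = 0.456, T₁ = 227.1 K.
After:  T₂ = [1109·0.42/(4σ)]^(1/4) = 212.9 K.
ΔT = T₂ − T₁ = -14.22 K.

-14 K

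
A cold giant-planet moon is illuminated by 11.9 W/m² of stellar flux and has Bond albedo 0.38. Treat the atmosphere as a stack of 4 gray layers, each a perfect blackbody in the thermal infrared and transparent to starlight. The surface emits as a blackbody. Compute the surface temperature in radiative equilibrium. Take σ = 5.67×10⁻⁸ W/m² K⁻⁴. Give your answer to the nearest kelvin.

The effective emission temperature is T_e = [S(1−α)/(4σ)]^¼ = 75.52 K.
With N = 4 opaque layers, T_s = (N+1)^(1/4)·T_e = 5^(1/4)·75.52 = 112.9 K.

113 kelvin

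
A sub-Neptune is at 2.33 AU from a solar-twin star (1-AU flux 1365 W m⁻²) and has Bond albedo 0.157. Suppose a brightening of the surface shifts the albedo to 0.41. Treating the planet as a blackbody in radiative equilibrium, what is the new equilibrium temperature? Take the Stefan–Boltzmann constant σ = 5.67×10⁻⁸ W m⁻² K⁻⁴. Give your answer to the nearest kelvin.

By the inverse-square law, S = 1365/2.33² = 251.4 W m⁻².
With the new albedo, S(1−α₂)/4 = 37.09 W m⁻², so T₂ = 159.9 K.

160 K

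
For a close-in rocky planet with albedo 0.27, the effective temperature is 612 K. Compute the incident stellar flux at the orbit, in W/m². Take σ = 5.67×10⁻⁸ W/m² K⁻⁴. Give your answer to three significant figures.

From S(1−α)/4 = σT⁴: S = 4σT⁴/(1−α).
σT⁴ = 5.67×10⁻⁸·(612)⁴ = 7954 W/m².
So S = 4×7954/(1−0.27) = 43580 W/m².

43600 W/m²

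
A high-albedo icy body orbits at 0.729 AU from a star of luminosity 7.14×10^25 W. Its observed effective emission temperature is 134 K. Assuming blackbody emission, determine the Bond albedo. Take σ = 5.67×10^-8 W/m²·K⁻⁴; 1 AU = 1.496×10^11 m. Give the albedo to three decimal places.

0.847

d = 0.729 × 1.496×10^11 m = 1.091×10^11 m.
Flux at the orbit: S = L/(4πd²) = 7.14×10^25/(4π·(1.09×10^11)²) = 477.7 W/m².
Rearranging the radiative balance, α = 1 − 4σT⁴/S.
σT⁴ = 18.28 W/m², so 4σT⁴ = 73.12 W/m².
1−α = 73.12/477.7 = 0.1531, so α = 0.8469.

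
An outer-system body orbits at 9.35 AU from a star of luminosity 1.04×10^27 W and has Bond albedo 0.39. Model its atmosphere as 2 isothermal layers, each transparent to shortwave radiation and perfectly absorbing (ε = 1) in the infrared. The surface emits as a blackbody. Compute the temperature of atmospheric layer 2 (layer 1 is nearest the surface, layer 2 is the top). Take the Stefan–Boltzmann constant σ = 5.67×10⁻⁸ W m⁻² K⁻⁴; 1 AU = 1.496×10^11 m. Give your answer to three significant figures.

103 K

d = 9.35 × 1.496×10^11 m = 1.399×10^12 m.
S = L/(4πd²) = 42.30 W m⁻².
OLR = S(1−α)/4 = 6.451 W m⁻²; the top layer radiates at T_e = 103.3 K.
Each opaque layer satisfies 2T_j⁴ = T_{j−1}⁴ + T_{j+1}⁴, giving T_k⁴ = (N+1−k)T_e⁴.
T_2 = (1)^(1/4)·103.3 = 103.3 K.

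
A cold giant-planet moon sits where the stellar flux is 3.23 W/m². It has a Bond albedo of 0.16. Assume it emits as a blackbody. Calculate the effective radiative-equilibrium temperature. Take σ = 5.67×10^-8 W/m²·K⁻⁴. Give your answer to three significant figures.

Absorbed flux (global mean): S(1−α)/4 = 3.230·0.84/4 = 0.6783 W/m².
In equilibrium σT⁴ equals this, so T = 58.81 K.

58.8 kelvin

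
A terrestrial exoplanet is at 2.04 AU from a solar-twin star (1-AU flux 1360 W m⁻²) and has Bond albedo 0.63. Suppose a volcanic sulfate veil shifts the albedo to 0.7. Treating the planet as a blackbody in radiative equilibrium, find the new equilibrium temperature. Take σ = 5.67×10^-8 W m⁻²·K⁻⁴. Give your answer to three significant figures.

144 kelvin

Flux at the orbit: S = 1360/(2.04)² = 326.8 W m⁻².
With the new albedo, S(1−α₂)/4 = 24.51 W m⁻², so T₂ = 144.2 K.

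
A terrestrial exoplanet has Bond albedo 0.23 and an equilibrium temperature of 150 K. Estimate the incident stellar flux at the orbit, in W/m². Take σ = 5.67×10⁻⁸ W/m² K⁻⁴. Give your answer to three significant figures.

From S(1−α)/4 = σT⁴: S = 4σT⁴/(1−α).
The emitted flux is σT⁴ = 28.70 W/m².
So S = 4×28.70/(1−0.23) = 149.1 W/m².

149 W/m²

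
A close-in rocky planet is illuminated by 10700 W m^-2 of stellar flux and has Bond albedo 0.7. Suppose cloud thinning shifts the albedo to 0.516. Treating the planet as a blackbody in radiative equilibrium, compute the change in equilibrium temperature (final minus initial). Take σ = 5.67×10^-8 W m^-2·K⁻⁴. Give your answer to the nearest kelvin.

44 kelvin

Initial: T₁ = [S(1−0.7)/(4σ)]^(1/4) = 344.9 K.
Final:   T₂ = [S(1−0.516)/(4σ)]^(1/4) = 388.7 K.
Change: 388.7 − 344.9 = 43.81 K.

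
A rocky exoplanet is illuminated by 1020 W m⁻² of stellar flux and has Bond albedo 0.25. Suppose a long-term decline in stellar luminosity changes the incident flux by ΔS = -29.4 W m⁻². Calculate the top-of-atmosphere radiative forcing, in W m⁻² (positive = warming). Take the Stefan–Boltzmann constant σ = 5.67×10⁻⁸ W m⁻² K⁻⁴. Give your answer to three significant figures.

-5.51 W m⁻²

ΔF = Δ[S(1−α)]/4 = (1−0.25)·-29.4/4 = -5.512 W m⁻².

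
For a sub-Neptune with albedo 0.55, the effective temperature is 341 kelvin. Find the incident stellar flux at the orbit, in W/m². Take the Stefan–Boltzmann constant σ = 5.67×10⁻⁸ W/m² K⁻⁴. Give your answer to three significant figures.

From S(1−α)/4 = σT⁴: S = 4σT⁴/(1−α).
The emitted flux is σT⁴ = 766.7 W/m².
S = 4·766.7/0.45 = 6815 W/m².

6810 W/m²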